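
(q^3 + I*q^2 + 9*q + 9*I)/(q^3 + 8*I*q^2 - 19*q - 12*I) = (q - 3*I)/(q + 4*I)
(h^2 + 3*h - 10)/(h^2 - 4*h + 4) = (h + 5)/(h - 2)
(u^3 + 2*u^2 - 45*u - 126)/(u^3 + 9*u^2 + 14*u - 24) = (u^2 - 4*u - 21)/(u^2 + 3*u - 4)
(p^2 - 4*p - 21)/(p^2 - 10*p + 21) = (p + 3)/(p - 3)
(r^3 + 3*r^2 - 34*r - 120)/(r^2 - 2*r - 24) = r + 5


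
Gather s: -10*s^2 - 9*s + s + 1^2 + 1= -10*s^2 - 8*s + 2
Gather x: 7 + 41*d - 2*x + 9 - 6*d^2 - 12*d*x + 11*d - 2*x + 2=-6*d^2 + 52*d + x*(-12*d - 4) + 18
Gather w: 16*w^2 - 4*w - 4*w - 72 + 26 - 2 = 16*w^2 - 8*w - 48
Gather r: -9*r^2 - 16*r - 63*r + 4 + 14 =-9*r^2 - 79*r + 18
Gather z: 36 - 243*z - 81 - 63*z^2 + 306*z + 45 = -63*z^2 + 63*z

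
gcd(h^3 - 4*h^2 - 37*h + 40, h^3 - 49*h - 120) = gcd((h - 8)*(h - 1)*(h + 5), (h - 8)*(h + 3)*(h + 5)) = h^2 - 3*h - 40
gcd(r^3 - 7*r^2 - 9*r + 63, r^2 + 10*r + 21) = r + 3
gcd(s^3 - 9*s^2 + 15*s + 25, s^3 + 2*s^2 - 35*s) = s - 5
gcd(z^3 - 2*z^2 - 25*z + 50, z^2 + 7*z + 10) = z + 5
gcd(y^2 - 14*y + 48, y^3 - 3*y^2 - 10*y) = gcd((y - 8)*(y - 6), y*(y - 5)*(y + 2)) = 1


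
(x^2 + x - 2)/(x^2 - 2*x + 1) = (x + 2)/(x - 1)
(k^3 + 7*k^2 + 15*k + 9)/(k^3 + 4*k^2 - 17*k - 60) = (k^2 + 4*k + 3)/(k^2 + k - 20)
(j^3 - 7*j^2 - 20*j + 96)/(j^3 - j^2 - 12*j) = (-j^3 + 7*j^2 + 20*j - 96)/(j*(-j^2 + j + 12))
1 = 1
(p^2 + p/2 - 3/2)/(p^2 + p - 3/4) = 2*(p - 1)/(2*p - 1)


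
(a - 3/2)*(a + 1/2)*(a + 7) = a^3 + 6*a^2 - 31*a/4 - 21/4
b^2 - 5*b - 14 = (b - 7)*(b + 2)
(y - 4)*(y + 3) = y^2 - y - 12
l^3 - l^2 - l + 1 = (l - 1)^2*(l + 1)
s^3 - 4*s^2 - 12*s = s*(s - 6)*(s + 2)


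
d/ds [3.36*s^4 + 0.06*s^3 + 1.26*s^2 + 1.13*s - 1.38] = 13.44*s^3 + 0.18*s^2 + 2.52*s + 1.13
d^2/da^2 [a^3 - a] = 6*a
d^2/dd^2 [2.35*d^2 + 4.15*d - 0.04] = 4.70000000000000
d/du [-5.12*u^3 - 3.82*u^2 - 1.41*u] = -15.36*u^2 - 7.64*u - 1.41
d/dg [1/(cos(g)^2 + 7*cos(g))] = (2*cos(g) + 7)*sin(g)/((cos(g) + 7)^2*cos(g)^2)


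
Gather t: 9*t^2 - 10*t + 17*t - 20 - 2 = 9*t^2 + 7*t - 22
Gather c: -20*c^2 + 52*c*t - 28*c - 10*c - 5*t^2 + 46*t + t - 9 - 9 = -20*c^2 + c*(52*t - 38) - 5*t^2 + 47*t - 18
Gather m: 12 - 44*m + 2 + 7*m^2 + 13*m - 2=7*m^2 - 31*m + 12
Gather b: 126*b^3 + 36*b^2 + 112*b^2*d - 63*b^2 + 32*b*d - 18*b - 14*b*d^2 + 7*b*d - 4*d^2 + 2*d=126*b^3 + b^2*(112*d - 27) + b*(-14*d^2 + 39*d - 18) - 4*d^2 + 2*d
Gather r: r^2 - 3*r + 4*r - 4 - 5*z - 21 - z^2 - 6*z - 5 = r^2 + r - z^2 - 11*z - 30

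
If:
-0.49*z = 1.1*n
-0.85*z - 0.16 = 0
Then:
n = 0.08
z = -0.19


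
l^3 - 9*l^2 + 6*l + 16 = (l - 8)*(l - 2)*(l + 1)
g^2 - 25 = (g - 5)*(g + 5)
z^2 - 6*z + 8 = (z - 4)*(z - 2)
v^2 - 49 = (v - 7)*(v + 7)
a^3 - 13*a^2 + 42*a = a*(a - 7)*(a - 6)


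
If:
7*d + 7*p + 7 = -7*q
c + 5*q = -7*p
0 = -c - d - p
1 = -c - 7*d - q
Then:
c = 5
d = -10/7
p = -25/7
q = 4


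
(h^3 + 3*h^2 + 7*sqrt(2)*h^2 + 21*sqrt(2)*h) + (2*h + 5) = h^3 + 3*h^2 + 7*sqrt(2)*h^2 + 2*h + 21*sqrt(2)*h + 5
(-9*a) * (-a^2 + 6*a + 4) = 9*a^3 - 54*a^2 - 36*a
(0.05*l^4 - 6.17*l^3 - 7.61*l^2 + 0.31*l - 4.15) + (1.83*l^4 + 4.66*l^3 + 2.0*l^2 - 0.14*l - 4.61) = 1.88*l^4 - 1.51*l^3 - 5.61*l^2 + 0.17*l - 8.76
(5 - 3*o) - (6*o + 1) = 4 - 9*o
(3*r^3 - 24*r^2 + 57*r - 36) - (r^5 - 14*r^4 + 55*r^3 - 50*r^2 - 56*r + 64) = -r^5 + 14*r^4 - 52*r^3 + 26*r^2 + 113*r - 100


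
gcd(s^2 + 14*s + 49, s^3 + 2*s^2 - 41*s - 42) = s + 7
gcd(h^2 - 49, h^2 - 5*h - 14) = h - 7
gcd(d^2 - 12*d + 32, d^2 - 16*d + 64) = d - 8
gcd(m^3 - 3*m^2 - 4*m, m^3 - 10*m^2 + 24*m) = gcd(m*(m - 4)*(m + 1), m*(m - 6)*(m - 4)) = m^2 - 4*m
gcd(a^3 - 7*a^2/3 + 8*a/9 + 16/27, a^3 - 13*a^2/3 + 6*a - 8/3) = a - 4/3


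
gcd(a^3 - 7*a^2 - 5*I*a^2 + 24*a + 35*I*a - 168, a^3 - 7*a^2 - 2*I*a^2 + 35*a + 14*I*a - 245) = a - 7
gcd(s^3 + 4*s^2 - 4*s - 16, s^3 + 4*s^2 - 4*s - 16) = s^3 + 4*s^2 - 4*s - 16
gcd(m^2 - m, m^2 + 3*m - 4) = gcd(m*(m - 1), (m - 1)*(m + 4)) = m - 1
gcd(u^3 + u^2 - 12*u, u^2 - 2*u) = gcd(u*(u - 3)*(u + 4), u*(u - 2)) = u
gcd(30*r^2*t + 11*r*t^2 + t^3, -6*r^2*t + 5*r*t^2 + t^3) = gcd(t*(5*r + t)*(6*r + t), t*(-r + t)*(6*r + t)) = 6*r*t + t^2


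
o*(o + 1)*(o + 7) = o^3 + 8*o^2 + 7*o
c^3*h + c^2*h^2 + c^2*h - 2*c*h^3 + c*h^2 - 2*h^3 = (c - h)*(c + 2*h)*(c*h + h)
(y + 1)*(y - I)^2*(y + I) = y^4 + y^3 - I*y^3 + y^2 - I*y^2 + y - I*y - I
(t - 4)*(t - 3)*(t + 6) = t^3 - t^2 - 30*t + 72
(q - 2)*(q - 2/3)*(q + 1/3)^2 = q^4 - 2*q^3 - q^2/3 + 16*q/27 + 4/27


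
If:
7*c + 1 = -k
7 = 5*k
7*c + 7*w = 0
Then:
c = -12/35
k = 7/5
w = 12/35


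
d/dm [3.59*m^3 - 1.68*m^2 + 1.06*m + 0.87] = 10.77*m^2 - 3.36*m + 1.06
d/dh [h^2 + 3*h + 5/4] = 2*h + 3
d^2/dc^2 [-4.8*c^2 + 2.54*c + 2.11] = -9.60000000000000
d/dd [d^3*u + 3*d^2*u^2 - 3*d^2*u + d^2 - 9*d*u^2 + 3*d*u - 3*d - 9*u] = 3*d^2*u + 6*d*u^2 - 6*d*u + 2*d - 9*u^2 + 3*u - 3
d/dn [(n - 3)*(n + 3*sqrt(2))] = 2*n - 3 + 3*sqrt(2)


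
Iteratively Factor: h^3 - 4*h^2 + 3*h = (h)*(h^2 - 4*h + 3) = h*(h - 1)*(h - 3)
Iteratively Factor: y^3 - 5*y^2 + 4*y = (y - 1)*(y^2 - 4*y) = (y - 4)*(y - 1)*(y)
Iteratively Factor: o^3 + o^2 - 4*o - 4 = (o + 1)*(o^2 - 4) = (o + 1)*(o + 2)*(o - 2)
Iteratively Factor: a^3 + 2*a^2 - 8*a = (a - 2)*(a^2 + 4*a) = a*(a - 2)*(a + 4)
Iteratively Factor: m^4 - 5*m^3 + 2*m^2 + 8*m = (m + 1)*(m^3 - 6*m^2 + 8*m) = m*(m + 1)*(m^2 - 6*m + 8) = m*(m - 4)*(m + 1)*(m - 2)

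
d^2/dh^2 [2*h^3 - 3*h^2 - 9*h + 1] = 12*h - 6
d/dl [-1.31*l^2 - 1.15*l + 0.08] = -2.62*l - 1.15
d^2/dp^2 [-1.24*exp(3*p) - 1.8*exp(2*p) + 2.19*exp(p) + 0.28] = (-11.16*exp(2*p) - 7.2*exp(p) + 2.19)*exp(p)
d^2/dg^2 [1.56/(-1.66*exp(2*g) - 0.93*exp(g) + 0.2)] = (-1.56*(3.32*exp(g) + 0.93)*(6.64*exp(g) + 1.86)*exp(g) + (10.3584*exp(g) + 1.4508)*(1.66*exp(2*g) + 0.93*exp(g) - 0.2))*exp(g)/(1.66*exp(2*g) + 0.93*exp(g) - 0.2)^3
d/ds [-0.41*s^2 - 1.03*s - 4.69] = -0.82*s - 1.03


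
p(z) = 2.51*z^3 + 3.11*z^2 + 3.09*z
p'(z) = 7.53*z^2 + 6.22*z + 3.09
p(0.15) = 0.54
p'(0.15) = 4.19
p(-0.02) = -0.06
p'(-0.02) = 2.97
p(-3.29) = -65.89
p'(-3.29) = 64.13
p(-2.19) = -18.21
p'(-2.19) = 25.58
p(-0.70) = -1.50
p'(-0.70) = 2.43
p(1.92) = 35.16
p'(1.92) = 42.79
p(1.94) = 36.03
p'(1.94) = 43.50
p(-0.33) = -0.77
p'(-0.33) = 1.86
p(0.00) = 0.00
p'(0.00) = 3.09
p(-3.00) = -49.05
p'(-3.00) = 52.20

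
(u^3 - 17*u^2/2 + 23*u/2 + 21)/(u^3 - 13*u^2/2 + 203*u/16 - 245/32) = 16*(u^2 - 5*u - 6)/(16*u^2 - 48*u + 35)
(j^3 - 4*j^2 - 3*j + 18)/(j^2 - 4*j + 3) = (j^2 - j - 6)/(j - 1)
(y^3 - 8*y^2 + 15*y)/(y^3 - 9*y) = (y - 5)/(y + 3)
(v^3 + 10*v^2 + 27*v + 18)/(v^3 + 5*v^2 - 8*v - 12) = (v + 3)/(v - 2)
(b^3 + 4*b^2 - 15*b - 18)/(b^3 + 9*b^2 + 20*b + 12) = (b - 3)/(b + 2)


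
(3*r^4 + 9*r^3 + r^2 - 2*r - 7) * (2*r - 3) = 6*r^5 + 9*r^4 - 25*r^3 - 7*r^2 - 8*r + 21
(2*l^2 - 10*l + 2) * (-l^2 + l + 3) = -2*l^4 + 12*l^3 - 6*l^2 - 28*l + 6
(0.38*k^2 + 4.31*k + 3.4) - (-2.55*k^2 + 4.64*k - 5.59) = 2.93*k^2 - 0.33*k + 8.99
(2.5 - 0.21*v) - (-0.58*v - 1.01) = 0.37*v + 3.51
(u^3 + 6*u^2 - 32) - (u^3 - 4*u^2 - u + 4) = 10*u^2 + u - 36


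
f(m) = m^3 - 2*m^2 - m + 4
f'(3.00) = 14.00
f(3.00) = 10.00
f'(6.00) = 83.00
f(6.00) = 142.00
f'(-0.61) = 2.56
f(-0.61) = 3.64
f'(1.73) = 1.06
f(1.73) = 1.46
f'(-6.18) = 138.30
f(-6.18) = -302.23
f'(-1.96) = 18.36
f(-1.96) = -9.25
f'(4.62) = 44.55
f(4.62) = 55.30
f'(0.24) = -1.79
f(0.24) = 3.66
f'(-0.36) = 0.83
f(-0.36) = 4.05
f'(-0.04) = -0.84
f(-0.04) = 4.04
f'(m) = 3*m^2 - 4*m - 1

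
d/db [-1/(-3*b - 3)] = -1/(3*(b + 1)^2)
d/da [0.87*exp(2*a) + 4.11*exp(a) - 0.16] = (1.74*exp(a) + 4.11)*exp(a)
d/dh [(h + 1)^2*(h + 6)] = (h + 1)*(3*h + 13)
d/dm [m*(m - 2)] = 2*m - 2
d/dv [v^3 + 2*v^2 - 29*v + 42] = 3*v^2 + 4*v - 29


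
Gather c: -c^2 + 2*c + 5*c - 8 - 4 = -c^2 + 7*c - 12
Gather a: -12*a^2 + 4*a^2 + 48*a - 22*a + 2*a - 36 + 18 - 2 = -8*a^2 + 28*a - 20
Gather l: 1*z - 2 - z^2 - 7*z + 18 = -z^2 - 6*z + 16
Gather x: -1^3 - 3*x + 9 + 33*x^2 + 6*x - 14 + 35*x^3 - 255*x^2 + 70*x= 35*x^3 - 222*x^2 + 73*x - 6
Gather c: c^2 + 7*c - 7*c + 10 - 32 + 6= c^2 - 16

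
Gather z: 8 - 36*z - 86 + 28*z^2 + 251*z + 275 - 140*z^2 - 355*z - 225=-112*z^2 - 140*z - 28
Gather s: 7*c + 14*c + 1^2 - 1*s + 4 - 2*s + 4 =21*c - 3*s + 9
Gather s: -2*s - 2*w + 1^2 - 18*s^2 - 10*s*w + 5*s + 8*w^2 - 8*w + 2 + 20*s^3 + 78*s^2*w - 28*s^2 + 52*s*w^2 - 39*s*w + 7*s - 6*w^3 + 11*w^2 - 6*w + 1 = 20*s^3 + s^2*(78*w - 46) + s*(52*w^2 - 49*w + 10) - 6*w^3 + 19*w^2 - 16*w + 4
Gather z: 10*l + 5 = 10*l + 5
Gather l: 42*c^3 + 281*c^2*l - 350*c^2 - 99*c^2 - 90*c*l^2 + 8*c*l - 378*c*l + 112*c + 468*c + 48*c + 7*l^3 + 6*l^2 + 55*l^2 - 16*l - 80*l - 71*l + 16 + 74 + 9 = 42*c^3 - 449*c^2 + 628*c + 7*l^3 + l^2*(61 - 90*c) + l*(281*c^2 - 370*c - 167) + 99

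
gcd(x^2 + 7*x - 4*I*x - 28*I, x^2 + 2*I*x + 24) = x - 4*I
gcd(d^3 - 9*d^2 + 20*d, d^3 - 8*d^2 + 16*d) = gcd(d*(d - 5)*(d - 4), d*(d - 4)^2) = d^2 - 4*d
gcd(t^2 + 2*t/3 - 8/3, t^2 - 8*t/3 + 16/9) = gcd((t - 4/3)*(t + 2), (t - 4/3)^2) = t - 4/3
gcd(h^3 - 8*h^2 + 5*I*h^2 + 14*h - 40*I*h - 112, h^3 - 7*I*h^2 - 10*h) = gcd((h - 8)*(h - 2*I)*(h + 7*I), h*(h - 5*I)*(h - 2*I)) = h - 2*I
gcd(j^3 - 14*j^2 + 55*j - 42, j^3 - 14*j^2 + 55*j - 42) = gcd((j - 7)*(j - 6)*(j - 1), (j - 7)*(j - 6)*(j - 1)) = j^3 - 14*j^2 + 55*j - 42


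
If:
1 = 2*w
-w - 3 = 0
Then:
No Solution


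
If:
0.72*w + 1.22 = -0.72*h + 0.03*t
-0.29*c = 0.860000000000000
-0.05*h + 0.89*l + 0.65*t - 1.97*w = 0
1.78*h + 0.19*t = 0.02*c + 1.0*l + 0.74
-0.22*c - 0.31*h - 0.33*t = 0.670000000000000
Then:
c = -2.97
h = -0.96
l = -2.22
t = 0.85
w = -0.70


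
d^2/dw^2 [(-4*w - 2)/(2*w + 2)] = 2/(w + 1)^3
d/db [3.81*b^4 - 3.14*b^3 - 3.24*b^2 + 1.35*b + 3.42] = 15.24*b^3 - 9.42*b^2 - 6.48*b + 1.35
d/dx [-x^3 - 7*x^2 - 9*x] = -3*x^2 - 14*x - 9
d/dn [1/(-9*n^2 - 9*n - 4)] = 9*(2*n + 1)/(9*n^2 + 9*n + 4)^2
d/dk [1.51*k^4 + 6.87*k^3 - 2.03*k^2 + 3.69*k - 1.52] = 6.04*k^3 + 20.61*k^2 - 4.06*k + 3.69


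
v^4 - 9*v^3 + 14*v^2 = v^2*(v - 7)*(v - 2)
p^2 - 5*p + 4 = (p - 4)*(p - 1)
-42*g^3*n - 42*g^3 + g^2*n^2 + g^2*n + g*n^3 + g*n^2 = (-6*g + n)*(7*g + n)*(g*n + g)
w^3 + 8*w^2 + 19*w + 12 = (w + 1)*(w + 3)*(w + 4)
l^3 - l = l*(l - 1)*(l + 1)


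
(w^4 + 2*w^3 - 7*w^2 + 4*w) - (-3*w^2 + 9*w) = w^4 + 2*w^3 - 4*w^2 - 5*w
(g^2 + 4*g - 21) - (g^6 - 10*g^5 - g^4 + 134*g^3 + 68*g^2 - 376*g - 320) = -g^6 + 10*g^5 + g^4 - 134*g^3 - 67*g^2 + 380*g + 299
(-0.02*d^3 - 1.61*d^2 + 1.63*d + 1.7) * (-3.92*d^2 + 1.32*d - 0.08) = 0.0784*d^5 + 6.2848*d^4 - 8.5132*d^3 - 4.3836*d^2 + 2.1136*d - 0.136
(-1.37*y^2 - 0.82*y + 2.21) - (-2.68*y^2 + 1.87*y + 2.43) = 1.31*y^2 - 2.69*y - 0.22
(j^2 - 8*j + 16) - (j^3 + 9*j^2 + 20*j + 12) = -j^3 - 8*j^2 - 28*j + 4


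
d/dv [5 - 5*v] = -5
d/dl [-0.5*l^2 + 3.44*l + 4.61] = 3.44 - 1.0*l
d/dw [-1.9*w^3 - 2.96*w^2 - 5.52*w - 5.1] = -5.7*w^2 - 5.92*w - 5.52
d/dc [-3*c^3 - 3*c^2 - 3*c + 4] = -9*c^2 - 6*c - 3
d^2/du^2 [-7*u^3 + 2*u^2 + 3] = 4 - 42*u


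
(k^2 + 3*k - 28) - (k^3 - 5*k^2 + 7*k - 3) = -k^3 + 6*k^2 - 4*k - 25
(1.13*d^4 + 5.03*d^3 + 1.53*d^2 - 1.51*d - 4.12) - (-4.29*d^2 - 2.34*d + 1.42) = 1.13*d^4 + 5.03*d^3 + 5.82*d^2 + 0.83*d - 5.54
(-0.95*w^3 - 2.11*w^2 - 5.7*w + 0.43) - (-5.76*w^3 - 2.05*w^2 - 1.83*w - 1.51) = 4.81*w^3 - 0.0600000000000001*w^2 - 3.87*w + 1.94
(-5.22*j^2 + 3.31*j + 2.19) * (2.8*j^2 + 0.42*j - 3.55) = -14.616*j^4 + 7.0756*j^3 + 26.0532*j^2 - 10.8307*j - 7.7745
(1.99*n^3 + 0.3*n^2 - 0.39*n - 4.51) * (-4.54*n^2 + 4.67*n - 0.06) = -9.0346*n^5 + 7.9313*n^4 + 3.0522*n^3 + 18.6361*n^2 - 21.0383*n + 0.2706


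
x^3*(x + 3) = x^4 + 3*x^3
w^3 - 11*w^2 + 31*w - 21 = (w - 7)*(w - 3)*(w - 1)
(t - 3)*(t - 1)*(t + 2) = t^3 - 2*t^2 - 5*t + 6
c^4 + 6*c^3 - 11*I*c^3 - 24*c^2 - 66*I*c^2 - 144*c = c*(c + 6)*(c - 8*I)*(c - 3*I)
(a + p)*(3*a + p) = 3*a^2 + 4*a*p + p^2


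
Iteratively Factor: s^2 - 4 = (s - 2)*(s + 2)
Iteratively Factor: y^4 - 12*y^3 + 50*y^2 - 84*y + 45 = (y - 3)*(y^3 - 9*y^2 + 23*y - 15) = (y - 5)*(y - 3)*(y^2 - 4*y + 3) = (y - 5)*(y - 3)*(y - 1)*(y - 3)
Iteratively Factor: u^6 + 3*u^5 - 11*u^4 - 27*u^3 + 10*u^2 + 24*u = (u + 1)*(u^5 + 2*u^4 - 13*u^3 - 14*u^2 + 24*u) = (u + 1)*(u + 4)*(u^4 - 2*u^3 - 5*u^2 + 6*u) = u*(u + 1)*(u + 4)*(u^3 - 2*u^2 - 5*u + 6) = u*(u - 3)*(u + 1)*(u + 4)*(u^2 + u - 2) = u*(u - 3)*(u + 1)*(u + 2)*(u + 4)*(u - 1)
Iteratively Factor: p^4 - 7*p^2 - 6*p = (p)*(p^3 - 7*p - 6) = p*(p + 1)*(p^2 - p - 6) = p*(p - 3)*(p + 1)*(p + 2)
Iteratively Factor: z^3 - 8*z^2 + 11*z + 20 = (z - 5)*(z^2 - 3*z - 4) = (z - 5)*(z - 4)*(z + 1)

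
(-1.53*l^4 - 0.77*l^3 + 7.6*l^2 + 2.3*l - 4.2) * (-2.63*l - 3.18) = 4.0239*l^5 + 6.8905*l^4 - 17.5394*l^3 - 30.217*l^2 + 3.732*l + 13.356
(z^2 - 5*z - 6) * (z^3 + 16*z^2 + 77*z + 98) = z^5 + 11*z^4 - 9*z^3 - 383*z^2 - 952*z - 588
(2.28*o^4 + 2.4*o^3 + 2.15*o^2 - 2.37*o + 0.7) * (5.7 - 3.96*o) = -9.0288*o^5 + 3.492*o^4 + 5.166*o^3 + 21.6402*o^2 - 16.281*o + 3.99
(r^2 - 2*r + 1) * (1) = r^2 - 2*r + 1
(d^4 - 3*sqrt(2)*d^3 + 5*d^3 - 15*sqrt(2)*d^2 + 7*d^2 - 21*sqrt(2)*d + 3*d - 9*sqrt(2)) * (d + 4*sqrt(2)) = d^5 + sqrt(2)*d^4 + 5*d^4 - 17*d^3 + 5*sqrt(2)*d^3 - 117*d^2 + 7*sqrt(2)*d^2 - 168*d + 3*sqrt(2)*d - 72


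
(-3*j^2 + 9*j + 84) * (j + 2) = -3*j^3 + 3*j^2 + 102*j + 168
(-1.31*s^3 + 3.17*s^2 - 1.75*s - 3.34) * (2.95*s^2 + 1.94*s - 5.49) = -3.8645*s^5 + 6.8101*s^4 + 8.1792*s^3 - 30.6513*s^2 + 3.1279*s + 18.3366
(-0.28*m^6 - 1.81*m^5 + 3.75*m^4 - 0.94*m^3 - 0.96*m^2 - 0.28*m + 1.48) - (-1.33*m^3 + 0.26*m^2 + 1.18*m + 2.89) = -0.28*m^6 - 1.81*m^5 + 3.75*m^4 + 0.39*m^3 - 1.22*m^2 - 1.46*m - 1.41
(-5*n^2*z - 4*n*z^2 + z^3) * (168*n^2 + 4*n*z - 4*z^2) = -840*n^4*z - 692*n^3*z^2 + 172*n^2*z^3 + 20*n*z^4 - 4*z^5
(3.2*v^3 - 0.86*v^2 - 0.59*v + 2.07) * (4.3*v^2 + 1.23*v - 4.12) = 13.76*v^5 + 0.238*v^4 - 16.7788*v^3 + 11.7185*v^2 + 4.9769*v - 8.5284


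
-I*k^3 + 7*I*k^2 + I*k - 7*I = (k - 7)*(k + 1)*(-I*k + I)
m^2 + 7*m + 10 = (m + 2)*(m + 5)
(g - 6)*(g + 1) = g^2 - 5*g - 6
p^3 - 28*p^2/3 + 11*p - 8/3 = (p - 8)*(p - 1)*(p - 1/3)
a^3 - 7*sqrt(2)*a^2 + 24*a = a*(a - 4*sqrt(2))*(a - 3*sqrt(2))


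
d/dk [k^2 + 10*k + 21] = 2*k + 10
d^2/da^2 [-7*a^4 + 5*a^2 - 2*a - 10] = 10 - 84*a^2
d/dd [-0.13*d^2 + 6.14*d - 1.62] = 6.14 - 0.26*d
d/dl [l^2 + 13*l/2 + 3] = 2*l + 13/2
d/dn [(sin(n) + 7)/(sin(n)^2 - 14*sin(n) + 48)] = (-14*sin(n) + cos(n)^2 + 145)*cos(n)/(sin(n)^2 - 14*sin(n) + 48)^2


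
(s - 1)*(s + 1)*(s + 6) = s^3 + 6*s^2 - s - 6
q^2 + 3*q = q*(q + 3)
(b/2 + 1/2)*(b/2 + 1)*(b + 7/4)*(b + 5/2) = b^4/4 + 29*b^3/16 + 153*b^2/32 + 173*b/32 + 35/16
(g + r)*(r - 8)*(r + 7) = g*r^2 - g*r - 56*g + r^3 - r^2 - 56*r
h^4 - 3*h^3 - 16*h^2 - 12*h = h*(h - 6)*(h + 1)*(h + 2)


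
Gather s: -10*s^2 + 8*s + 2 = -10*s^2 + 8*s + 2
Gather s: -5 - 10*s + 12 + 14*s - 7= 4*s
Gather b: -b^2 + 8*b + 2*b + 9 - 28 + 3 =-b^2 + 10*b - 16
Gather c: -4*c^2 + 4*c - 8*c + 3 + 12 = -4*c^2 - 4*c + 15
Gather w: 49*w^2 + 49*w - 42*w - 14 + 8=49*w^2 + 7*w - 6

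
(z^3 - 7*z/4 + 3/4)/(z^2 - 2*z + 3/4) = (2*z^2 + z - 3)/(2*z - 3)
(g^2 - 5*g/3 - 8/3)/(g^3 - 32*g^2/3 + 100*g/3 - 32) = (g + 1)/(g^2 - 8*g + 12)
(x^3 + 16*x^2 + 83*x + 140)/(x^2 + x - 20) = (x^2 + 11*x + 28)/(x - 4)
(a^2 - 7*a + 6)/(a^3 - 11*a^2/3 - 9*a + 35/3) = 3*(a - 6)/(3*a^2 - 8*a - 35)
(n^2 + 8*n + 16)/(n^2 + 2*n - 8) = (n + 4)/(n - 2)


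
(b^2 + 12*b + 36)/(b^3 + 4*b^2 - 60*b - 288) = 1/(b - 8)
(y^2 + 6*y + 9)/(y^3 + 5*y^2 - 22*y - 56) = (y^2 + 6*y + 9)/(y^3 + 5*y^2 - 22*y - 56)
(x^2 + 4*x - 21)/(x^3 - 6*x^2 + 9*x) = (x + 7)/(x*(x - 3))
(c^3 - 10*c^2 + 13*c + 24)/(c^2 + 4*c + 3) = (c^2 - 11*c + 24)/(c + 3)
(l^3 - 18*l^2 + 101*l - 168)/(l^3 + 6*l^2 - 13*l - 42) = (l^2 - 15*l + 56)/(l^2 + 9*l + 14)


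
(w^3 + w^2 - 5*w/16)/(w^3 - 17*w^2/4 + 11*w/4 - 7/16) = w*(4*w + 5)/(4*w^2 - 16*w + 7)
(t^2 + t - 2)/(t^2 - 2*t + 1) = (t + 2)/(t - 1)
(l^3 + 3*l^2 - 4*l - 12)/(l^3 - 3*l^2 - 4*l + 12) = (l + 3)/(l - 3)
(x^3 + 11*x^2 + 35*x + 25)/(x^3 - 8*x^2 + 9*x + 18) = (x^2 + 10*x + 25)/(x^2 - 9*x + 18)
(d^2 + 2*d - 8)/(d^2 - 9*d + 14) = (d + 4)/(d - 7)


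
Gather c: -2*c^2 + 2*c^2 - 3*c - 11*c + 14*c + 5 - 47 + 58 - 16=0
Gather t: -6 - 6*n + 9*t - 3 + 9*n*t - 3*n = -9*n + t*(9*n + 9) - 9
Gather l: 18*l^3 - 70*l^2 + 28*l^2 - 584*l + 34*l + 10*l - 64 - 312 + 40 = 18*l^3 - 42*l^2 - 540*l - 336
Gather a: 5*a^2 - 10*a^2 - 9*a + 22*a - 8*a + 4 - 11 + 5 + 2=-5*a^2 + 5*a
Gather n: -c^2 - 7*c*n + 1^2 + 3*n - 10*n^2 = -c^2 - 10*n^2 + n*(3 - 7*c) + 1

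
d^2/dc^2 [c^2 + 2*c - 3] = 2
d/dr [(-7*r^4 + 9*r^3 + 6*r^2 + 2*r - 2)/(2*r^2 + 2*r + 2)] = (-14*r^5 - 12*r^4 - 10*r^3 + 31*r^2 + 16*r + 4)/(2*(r^4 + 2*r^3 + 3*r^2 + 2*r + 1))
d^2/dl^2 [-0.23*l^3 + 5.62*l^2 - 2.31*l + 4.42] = 11.24 - 1.38*l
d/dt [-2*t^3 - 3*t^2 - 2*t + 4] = -6*t^2 - 6*t - 2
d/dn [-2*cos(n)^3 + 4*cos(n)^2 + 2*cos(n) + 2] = 2*(3*cos(n)^2 - 4*cos(n) - 1)*sin(n)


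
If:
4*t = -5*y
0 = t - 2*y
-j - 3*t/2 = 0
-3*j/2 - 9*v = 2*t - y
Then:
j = 0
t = 0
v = 0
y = 0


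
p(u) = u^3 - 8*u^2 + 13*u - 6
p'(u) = 3*u^2 - 16*u + 13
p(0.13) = -4.44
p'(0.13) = 10.97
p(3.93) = -17.77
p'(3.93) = -3.55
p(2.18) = -5.32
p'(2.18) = -7.62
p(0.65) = -0.66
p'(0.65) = 3.87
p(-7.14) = -870.65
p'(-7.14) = 280.18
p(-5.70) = -525.21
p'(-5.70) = 201.67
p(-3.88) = -235.29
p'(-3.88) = 120.24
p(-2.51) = -104.84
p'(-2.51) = 72.06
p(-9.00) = -1500.00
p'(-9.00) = 400.00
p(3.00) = -12.00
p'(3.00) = -8.00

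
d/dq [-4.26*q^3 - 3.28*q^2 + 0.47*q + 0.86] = -12.78*q^2 - 6.56*q + 0.47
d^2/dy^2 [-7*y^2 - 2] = -14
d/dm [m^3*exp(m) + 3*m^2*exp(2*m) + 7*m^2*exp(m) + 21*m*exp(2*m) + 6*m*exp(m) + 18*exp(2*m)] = (m^3 + 6*m^2*exp(m) + 10*m^2 + 48*m*exp(m) + 20*m + 57*exp(m) + 6)*exp(m)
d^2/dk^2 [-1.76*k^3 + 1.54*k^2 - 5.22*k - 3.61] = 3.08 - 10.56*k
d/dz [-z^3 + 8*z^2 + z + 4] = -3*z^2 + 16*z + 1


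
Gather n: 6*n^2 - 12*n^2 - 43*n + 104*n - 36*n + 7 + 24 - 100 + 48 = -6*n^2 + 25*n - 21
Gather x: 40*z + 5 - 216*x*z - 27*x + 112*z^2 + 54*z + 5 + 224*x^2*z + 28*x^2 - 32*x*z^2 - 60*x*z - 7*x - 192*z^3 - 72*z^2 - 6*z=x^2*(224*z + 28) + x*(-32*z^2 - 276*z - 34) - 192*z^3 + 40*z^2 + 88*z + 10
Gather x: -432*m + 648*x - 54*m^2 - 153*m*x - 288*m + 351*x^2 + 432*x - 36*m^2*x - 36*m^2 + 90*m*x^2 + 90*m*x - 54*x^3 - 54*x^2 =-90*m^2 - 720*m - 54*x^3 + x^2*(90*m + 297) + x*(-36*m^2 - 63*m + 1080)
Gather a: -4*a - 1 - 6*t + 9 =-4*a - 6*t + 8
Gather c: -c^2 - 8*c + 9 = -c^2 - 8*c + 9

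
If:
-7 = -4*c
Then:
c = 7/4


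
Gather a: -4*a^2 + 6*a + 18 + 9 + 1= -4*a^2 + 6*a + 28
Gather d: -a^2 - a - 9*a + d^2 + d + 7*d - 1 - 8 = -a^2 - 10*a + d^2 + 8*d - 9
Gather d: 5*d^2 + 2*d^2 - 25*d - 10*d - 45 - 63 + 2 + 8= 7*d^2 - 35*d - 98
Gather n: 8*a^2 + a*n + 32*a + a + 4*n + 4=8*a^2 + 33*a + n*(a + 4) + 4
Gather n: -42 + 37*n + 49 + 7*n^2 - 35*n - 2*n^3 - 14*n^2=-2*n^3 - 7*n^2 + 2*n + 7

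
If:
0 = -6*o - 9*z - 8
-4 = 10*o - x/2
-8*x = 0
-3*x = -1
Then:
No Solution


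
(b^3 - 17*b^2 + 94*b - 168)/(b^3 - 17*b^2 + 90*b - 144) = (b^2 - 11*b + 28)/(b^2 - 11*b + 24)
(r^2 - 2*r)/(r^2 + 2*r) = (r - 2)/(r + 2)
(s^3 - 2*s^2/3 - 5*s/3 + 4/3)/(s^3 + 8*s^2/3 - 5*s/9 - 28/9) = 3*(s - 1)/(3*s + 7)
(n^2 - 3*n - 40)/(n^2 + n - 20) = (n - 8)/(n - 4)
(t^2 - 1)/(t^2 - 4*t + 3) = (t + 1)/(t - 3)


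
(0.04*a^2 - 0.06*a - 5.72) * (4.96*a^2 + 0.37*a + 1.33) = 0.1984*a^4 - 0.2828*a^3 - 28.3402*a^2 - 2.1962*a - 7.6076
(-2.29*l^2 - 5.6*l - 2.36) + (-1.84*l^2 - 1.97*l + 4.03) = -4.13*l^2 - 7.57*l + 1.67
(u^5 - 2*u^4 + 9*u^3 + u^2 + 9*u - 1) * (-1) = -u^5 + 2*u^4 - 9*u^3 - u^2 - 9*u + 1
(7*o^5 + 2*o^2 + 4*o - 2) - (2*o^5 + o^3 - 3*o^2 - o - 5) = 5*o^5 - o^3 + 5*o^2 + 5*o + 3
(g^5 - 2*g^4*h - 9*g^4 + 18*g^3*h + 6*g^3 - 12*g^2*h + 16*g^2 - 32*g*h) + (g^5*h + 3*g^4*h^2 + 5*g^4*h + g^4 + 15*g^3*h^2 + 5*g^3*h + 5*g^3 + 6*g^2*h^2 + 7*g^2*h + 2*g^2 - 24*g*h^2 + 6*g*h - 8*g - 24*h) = g^5*h + g^5 + 3*g^4*h^2 + 3*g^4*h - 8*g^4 + 15*g^3*h^2 + 23*g^3*h + 11*g^3 + 6*g^2*h^2 - 5*g^2*h + 18*g^2 - 24*g*h^2 - 26*g*h - 8*g - 24*h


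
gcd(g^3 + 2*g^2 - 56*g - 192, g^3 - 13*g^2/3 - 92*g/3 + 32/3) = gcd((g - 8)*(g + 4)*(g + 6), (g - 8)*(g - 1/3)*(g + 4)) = g^2 - 4*g - 32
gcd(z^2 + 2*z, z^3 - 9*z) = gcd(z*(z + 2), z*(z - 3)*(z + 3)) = z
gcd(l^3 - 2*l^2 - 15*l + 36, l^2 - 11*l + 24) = l - 3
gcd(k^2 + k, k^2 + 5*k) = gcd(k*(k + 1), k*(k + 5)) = k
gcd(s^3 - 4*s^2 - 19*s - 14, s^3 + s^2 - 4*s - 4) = s^2 + 3*s + 2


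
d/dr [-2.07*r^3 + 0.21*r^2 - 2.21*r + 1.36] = -6.21*r^2 + 0.42*r - 2.21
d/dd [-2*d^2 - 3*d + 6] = -4*d - 3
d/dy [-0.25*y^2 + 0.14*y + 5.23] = 0.14 - 0.5*y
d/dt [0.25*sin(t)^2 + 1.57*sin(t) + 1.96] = (0.5*sin(t) + 1.57)*cos(t)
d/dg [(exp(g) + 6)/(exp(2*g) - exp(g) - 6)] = (-(exp(g) + 6)*(2*exp(g) - 1) + exp(2*g) - exp(g) - 6)*exp(g)/(-exp(2*g) + exp(g) + 6)^2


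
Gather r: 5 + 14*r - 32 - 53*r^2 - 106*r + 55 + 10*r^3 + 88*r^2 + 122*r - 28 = 10*r^3 + 35*r^2 + 30*r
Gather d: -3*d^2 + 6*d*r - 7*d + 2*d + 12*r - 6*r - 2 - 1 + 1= -3*d^2 + d*(6*r - 5) + 6*r - 2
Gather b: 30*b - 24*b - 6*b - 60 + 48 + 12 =0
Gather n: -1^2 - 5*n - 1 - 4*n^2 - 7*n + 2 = -4*n^2 - 12*n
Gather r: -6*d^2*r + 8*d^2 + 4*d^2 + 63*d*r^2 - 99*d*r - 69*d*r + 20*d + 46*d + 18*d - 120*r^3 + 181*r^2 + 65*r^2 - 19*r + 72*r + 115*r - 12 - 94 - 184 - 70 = 12*d^2 + 84*d - 120*r^3 + r^2*(63*d + 246) + r*(-6*d^2 - 168*d + 168) - 360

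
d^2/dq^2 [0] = 0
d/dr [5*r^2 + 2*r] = 10*r + 2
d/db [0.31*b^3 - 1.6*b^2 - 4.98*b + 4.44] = 0.93*b^2 - 3.2*b - 4.98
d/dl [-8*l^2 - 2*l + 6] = -16*l - 2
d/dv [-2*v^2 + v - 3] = 1 - 4*v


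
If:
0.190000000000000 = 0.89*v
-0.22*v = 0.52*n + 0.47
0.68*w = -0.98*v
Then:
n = -0.99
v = 0.21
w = -0.31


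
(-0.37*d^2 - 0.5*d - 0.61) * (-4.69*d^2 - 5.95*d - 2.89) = 1.7353*d^4 + 4.5465*d^3 + 6.9052*d^2 + 5.0745*d + 1.7629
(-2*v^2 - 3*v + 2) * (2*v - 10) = -4*v^3 + 14*v^2 + 34*v - 20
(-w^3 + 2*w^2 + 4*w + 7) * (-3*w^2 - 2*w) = 3*w^5 - 4*w^4 - 16*w^3 - 29*w^2 - 14*w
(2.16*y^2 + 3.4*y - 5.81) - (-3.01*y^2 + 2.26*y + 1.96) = 5.17*y^2 + 1.14*y - 7.77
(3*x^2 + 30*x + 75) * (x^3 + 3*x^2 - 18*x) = 3*x^5 + 39*x^4 + 111*x^3 - 315*x^2 - 1350*x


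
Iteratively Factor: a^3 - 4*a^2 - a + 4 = (a + 1)*(a^2 - 5*a + 4) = (a - 1)*(a + 1)*(a - 4)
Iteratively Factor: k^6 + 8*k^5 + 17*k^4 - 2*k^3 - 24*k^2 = (k)*(k^5 + 8*k^4 + 17*k^3 - 2*k^2 - 24*k) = k*(k + 3)*(k^4 + 5*k^3 + 2*k^2 - 8*k) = k^2*(k + 3)*(k^3 + 5*k^2 + 2*k - 8) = k^2*(k - 1)*(k + 3)*(k^2 + 6*k + 8) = k^2*(k - 1)*(k + 3)*(k + 4)*(k + 2)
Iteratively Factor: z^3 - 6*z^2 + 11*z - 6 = (z - 1)*(z^2 - 5*z + 6) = (z - 3)*(z - 1)*(z - 2)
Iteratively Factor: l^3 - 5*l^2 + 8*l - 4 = (l - 1)*(l^2 - 4*l + 4) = (l - 2)*(l - 1)*(l - 2)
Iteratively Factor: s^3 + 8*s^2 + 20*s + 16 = (s + 2)*(s^2 + 6*s + 8) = (s + 2)^2*(s + 4)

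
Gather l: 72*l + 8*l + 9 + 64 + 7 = 80*l + 80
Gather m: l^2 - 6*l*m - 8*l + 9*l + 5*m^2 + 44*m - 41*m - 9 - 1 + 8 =l^2 + l + 5*m^2 + m*(3 - 6*l) - 2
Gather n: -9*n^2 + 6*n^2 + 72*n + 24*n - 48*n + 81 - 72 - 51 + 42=-3*n^2 + 48*n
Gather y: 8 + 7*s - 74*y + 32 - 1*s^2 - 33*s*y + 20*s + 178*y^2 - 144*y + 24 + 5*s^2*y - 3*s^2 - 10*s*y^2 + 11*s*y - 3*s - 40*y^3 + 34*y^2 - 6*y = -4*s^2 + 24*s - 40*y^3 + y^2*(212 - 10*s) + y*(5*s^2 - 22*s - 224) + 64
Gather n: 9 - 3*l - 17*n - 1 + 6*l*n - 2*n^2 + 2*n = -3*l - 2*n^2 + n*(6*l - 15) + 8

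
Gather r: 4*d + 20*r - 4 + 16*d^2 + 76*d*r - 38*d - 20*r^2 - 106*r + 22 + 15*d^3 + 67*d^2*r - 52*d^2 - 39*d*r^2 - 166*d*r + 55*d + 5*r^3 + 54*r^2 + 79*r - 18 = 15*d^3 - 36*d^2 + 21*d + 5*r^3 + r^2*(34 - 39*d) + r*(67*d^2 - 90*d - 7)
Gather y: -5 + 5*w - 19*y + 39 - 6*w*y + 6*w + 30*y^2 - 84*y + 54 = 11*w + 30*y^2 + y*(-6*w - 103) + 88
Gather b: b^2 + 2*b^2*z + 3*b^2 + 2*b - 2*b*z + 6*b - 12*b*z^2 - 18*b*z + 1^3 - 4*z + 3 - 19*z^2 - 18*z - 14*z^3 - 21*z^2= b^2*(2*z + 4) + b*(-12*z^2 - 20*z + 8) - 14*z^3 - 40*z^2 - 22*z + 4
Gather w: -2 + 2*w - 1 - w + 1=w - 2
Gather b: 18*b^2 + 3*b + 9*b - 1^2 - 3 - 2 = 18*b^2 + 12*b - 6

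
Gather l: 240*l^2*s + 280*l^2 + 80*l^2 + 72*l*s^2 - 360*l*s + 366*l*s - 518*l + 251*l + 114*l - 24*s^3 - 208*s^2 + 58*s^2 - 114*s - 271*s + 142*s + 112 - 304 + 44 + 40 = l^2*(240*s + 360) + l*(72*s^2 + 6*s - 153) - 24*s^3 - 150*s^2 - 243*s - 108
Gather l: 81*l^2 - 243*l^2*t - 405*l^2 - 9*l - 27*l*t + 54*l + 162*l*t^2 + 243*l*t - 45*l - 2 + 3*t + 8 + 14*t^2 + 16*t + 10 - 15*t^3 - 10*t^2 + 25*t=l^2*(-243*t - 324) + l*(162*t^2 + 216*t) - 15*t^3 + 4*t^2 + 44*t + 16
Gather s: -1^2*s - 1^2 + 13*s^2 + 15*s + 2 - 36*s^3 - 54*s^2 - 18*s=-36*s^3 - 41*s^2 - 4*s + 1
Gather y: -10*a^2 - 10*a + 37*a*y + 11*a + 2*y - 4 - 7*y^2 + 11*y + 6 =-10*a^2 + a - 7*y^2 + y*(37*a + 13) + 2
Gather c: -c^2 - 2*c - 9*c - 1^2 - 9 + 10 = -c^2 - 11*c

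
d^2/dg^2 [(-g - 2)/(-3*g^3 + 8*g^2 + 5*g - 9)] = 2*((g + 2)*(-9*g^2 + 16*g + 5)^2 + (-9*g^2 + 16*g - (g + 2)*(9*g - 8) + 5)*(3*g^3 - 8*g^2 - 5*g + 9))/(3*g^3 - 8*g^2 - 5*g + 9)^3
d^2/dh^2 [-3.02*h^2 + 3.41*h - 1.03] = -6.04000000000000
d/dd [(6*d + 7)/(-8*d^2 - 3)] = 2*(24*d^2 + 56*d - 9)/(64*d^4 + 48*d^2 + 9)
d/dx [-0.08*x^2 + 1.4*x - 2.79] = 1.4 - 0.16*x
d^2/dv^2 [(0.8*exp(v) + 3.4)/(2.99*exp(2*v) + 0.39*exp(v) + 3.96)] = (7.15208*exp(4*v) + 120.65248*exp(3*v) - 44.9397*exp(2*v) - 161.74782*exp(v) + 7.29432)*exp(v)/(26.730899*exp(6*v) + 10.459917*exp(5*v) + 107.572725*exp(4*v) + 27.765855*exp(3*v) + 142.4709*exp(2*v) + 18.347472*exp(v) + 62.099136)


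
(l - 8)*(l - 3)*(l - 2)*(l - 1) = l^4 - 14*l^3 + 59*l^2 - 94*l + 48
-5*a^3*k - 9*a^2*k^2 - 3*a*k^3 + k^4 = k*(-5*a + k)*(a + k)^2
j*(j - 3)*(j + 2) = j^3 - j^2 - 6*j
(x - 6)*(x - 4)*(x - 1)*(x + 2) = x^4 - 9*x^3 + 12*x^2 + 44*x - 48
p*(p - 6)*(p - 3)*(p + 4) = p^4 - 5*p^3 - 18*p^2 + 72*p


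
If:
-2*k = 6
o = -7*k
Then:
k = -3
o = 21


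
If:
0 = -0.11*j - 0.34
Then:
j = -3.09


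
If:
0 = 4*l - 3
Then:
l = 3/4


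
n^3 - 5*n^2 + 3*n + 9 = (n - 3)^2*(n + 1)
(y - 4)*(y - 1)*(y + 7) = y^3 + 2*y^2 - 31*y + 28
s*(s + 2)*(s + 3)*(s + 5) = s^4 + 10*s^3 + 31*s^2 + 30*s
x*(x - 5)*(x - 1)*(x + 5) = x^4 - x^3 - 25*x^2 + 25*x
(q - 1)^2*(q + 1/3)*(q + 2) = q^4 + q^3/3 - 3*q^2 + q + 2/3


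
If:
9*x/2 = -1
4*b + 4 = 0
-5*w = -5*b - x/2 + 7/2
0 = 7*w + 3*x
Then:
No Solution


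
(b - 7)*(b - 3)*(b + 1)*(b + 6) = b^4 - 3*b^3 - 43*b^2 + 87*b + 126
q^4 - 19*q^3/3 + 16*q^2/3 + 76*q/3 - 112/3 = (q - 4)*(q - 7/3)*(q - 2)*(q + 2)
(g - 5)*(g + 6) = g^2 + g - 30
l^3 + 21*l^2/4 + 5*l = l*(l + 5/4)*(l + 4)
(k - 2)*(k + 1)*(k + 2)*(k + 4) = k^4 + 5*k^3 - 20*k - 16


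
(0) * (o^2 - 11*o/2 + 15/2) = 0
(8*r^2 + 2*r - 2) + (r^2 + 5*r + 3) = 9*r^2 + 7*r + 1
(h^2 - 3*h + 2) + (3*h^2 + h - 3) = 4*h^2 - 2*h - 1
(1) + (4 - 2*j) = 5 - 2*j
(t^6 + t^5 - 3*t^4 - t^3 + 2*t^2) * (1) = t^6 + t^5 - 3*t^4 - t^3 + 2*t^2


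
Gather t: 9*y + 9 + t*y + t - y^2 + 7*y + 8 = t*(y + 1) - y^2 + 16*y + 17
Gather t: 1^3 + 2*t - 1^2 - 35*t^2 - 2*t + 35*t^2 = 0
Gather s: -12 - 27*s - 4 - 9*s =-36*s - 16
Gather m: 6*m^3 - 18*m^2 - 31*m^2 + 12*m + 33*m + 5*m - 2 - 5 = 6*m^3 - 49*m^2 + 50*m - 7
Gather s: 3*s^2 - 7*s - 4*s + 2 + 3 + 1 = 3*s^2 - 11*s + 6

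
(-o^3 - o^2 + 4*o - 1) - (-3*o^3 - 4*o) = 2*o^3 - o^2 + 8*o - 1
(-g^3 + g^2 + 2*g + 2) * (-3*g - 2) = 3*g^4 - g^3 - 8*g^2 - 10*g - 4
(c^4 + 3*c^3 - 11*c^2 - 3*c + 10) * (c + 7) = c^5 + 10*c^4 + 10*c^3 - 80*c^2 - 11*c + 70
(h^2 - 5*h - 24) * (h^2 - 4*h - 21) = h^4 - 9*h^3 - 25*h^2 + 201*h + 504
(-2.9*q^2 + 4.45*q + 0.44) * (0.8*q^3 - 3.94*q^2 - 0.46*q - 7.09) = -2.32*q^5 + 14.986*q^4 - 15.847*q^3 + 16.7804*q^2 - 31.7529*q - 3.1196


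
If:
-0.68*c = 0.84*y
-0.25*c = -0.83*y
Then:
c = 0.00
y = 0.00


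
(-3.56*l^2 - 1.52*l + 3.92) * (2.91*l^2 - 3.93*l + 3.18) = -10.3596*l^4 + 9.5676*l^3 + 6.06*l^2 - 20.2392*l + 12.4656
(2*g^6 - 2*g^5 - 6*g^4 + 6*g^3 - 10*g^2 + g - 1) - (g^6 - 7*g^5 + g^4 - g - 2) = g^6 + 5*g^5 - 7*g^4 + 6*g^3 - 10*g^2 + 2*g + 1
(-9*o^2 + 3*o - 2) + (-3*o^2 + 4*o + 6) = -12*o^2 + 7*o + 4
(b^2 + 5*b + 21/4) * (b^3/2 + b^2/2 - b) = b^5/2 + 3*b^4 + 33*b^3/8 - 19*b^2/8 - 21*b/4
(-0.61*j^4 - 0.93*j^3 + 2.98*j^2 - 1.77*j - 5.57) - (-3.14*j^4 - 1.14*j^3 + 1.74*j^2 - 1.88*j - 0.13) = 2.53*j^4 + 0.21*j^3 + 1.24*j^2 + 0.11*j - 5.44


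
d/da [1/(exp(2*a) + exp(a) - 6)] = (-2*exp(a) - 1)*exp(a)/(exp(2*a) + exp(a) - 6)^2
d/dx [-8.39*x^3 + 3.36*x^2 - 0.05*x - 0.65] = -25.17*x^2 + 6.72*x - 0.05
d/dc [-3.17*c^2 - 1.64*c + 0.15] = -6.34*c - 1.64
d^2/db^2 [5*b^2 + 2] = 10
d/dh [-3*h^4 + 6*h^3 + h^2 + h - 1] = -12*h^3 + 18*h^2 + 2*h + 1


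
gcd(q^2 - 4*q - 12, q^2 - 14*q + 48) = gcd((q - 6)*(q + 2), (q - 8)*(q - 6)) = q - 6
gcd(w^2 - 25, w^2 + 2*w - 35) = w - 5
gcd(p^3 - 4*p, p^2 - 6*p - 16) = p + 2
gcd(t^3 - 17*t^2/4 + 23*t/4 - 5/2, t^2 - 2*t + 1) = t - 1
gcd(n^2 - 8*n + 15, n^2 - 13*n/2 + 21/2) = n - 3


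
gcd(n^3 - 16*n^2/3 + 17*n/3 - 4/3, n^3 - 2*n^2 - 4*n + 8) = 1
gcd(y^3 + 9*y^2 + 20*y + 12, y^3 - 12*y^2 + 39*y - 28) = 1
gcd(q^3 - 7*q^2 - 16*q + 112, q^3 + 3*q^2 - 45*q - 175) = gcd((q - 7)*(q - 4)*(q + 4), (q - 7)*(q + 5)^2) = q - 7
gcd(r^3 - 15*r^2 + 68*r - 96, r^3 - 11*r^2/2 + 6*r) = r - 4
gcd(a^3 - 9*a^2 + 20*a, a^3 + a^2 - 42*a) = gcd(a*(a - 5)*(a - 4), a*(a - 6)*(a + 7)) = a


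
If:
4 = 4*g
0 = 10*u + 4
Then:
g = 1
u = -2/5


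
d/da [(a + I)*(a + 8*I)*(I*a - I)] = 3*I*a^2 - 2*a*(9 + I) + 9 - 8*I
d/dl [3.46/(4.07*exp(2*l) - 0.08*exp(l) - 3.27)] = (0.2768 - 28.1644*exp(l))*exp(l)/(-4.07*exp(2*l) + 0.08*exp(l) + 3.27)^2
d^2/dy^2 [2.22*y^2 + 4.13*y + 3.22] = 4.44000000000000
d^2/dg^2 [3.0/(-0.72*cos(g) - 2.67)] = (-5.7672*cos(g) + 0.7776*cos(2*g) - 2.3328)/(0.72*cos(g) + 2.67)^3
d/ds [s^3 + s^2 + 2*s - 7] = 3*s^2 + 2*s + 2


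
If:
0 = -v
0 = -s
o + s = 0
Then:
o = 0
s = 0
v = 0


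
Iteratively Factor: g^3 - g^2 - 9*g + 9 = (g - 3)*(g^2 + 2*g - 3) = (g - 3)*(g + 3)*(g - 1)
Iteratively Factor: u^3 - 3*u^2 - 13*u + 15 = (u - 1)*(u^2 - 2*u - 15) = (u - 5)*(u - 1)*(u + 3)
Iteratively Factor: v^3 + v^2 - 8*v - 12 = (v + 2)*(v^2 - v - 6) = (v + 2)^2*(v - 3)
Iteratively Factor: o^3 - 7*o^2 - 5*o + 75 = (o - 5)*(o^2 - 2*o - 15) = (o - 5)*(o + 3)*(o - 5)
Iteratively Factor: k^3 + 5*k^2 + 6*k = (k)*(k^2 + 5*k + 6) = k*(k + 2)*(k + 3)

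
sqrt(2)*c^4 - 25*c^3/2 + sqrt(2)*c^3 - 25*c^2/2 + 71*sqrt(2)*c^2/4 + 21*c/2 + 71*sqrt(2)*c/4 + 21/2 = (c + 1)*(c - 7*sqrt(2)/2)*(c - 3*sqrt(2))*(sqrt(2)*c + 1/2)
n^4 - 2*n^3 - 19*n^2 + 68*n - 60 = (n - 3)*(n - 2)^2*(n + 5)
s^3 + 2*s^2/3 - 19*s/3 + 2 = (s - 2)*(s - 1/3)*(s + 3)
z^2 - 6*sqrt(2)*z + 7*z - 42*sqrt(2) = (z + 7)*(z - 6*sqrt(2))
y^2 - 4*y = y*(y - 4)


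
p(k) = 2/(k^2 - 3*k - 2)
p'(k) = 2*(3 - 2*k)/(k^2 - 3*k - 2)^2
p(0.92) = -0.51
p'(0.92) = 0.15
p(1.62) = -0.47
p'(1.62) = -0.03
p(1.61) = -0.47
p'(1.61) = -0.02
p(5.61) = 0.16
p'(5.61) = -0.10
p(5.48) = 0.17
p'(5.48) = -0.12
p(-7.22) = 0.03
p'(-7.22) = 0.01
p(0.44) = -0.64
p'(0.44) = 0.43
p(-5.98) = 0.04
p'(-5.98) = 0.01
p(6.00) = 0.12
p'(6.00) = -0.07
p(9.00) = 0.04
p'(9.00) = -0.01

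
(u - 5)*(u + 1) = u^2 - 4*u - 5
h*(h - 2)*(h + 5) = h^3 + 3*h^2 - 10*h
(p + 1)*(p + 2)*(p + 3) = p^3 + 6*p^2 + 11*p + 6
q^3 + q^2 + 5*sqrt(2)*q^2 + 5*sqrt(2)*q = q*(q + 1)*(q + 5*sqrt(2))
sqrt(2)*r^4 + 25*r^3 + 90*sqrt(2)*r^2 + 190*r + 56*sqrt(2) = (r + sqrt(2))*(r + 4*sqrt(2))*(r + 7*sqrt(2))*(sqrt(2)*r + 1)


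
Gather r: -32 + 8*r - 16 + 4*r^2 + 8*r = 4*r^2 + 16*r - 48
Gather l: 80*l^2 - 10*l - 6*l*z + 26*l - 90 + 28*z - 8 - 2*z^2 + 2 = 80*l^2 + l*(16 - 6*z) - 2*z^2 + 28*z - 96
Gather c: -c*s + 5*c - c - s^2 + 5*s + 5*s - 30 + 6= c*(4 - s) - s^2 + 10*s - 24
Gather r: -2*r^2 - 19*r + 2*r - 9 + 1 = -2*r^2 - 17*r - 8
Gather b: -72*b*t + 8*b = b*(8 - 72*t)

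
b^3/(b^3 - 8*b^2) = b/(b - 8)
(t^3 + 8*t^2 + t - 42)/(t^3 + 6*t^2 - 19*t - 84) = (t - 2)/(t - 4)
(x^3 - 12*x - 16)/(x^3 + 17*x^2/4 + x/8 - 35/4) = 8*(x^2 - 2*x - 8)/(8*x^2 + 18*x - 35)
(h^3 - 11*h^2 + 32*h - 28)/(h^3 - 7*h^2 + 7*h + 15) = (h^3 - 11*h^2 + 32*h - 28)/(h^3 - 7*h^2 + 7*h + 15)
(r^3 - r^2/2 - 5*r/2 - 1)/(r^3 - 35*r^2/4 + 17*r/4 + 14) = 2*(2*r^2 - 3*r - 2)/(4*r^2 - 39*r + 56)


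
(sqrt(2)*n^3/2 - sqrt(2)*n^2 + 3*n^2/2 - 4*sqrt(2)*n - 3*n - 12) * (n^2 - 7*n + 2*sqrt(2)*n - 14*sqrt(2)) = sqrt(2)*n^5/2 - 9*sqrt(2)*n^4/2 + 7*n^4/2 - 63*n^3/2 + 6*sqrt(2)*n^3 + sqrt(2)*n^2 + 21*n^2 + 18*sqrt(2)*n + 196*n + 168*sqrt(2)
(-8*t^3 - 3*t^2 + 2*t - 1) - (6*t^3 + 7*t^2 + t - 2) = -14*t^3 - 10*t^2 + t + 1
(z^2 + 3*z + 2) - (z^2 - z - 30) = 4*z + 32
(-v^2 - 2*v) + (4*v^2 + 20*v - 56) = 3*v^2 + 18*v - 56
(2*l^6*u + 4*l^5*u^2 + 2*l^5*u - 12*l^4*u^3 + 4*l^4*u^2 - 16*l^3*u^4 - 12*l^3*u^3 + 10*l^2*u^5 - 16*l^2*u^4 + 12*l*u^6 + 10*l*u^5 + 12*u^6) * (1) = 2*l^6*u + 4*l^5*u^2 + 2*l^5*u - 12*l^4*u^3 + 4*l^4*u^2 - 16*l^3*u^4 - 12*l^3*u^3 + 10*l^2*u^5 - 16*l^2*u^4 + 12*l*u^6 + 10*l*u^5 + 12*u^6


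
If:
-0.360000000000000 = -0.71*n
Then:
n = 0.51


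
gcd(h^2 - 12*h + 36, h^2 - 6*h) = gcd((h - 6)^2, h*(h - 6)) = h - 6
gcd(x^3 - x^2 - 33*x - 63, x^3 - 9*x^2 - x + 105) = x^2 - 4*x - 21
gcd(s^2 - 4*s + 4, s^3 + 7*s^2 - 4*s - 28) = s - 2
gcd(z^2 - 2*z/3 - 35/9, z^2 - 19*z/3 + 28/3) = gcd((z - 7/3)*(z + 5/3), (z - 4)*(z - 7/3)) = z - 7/3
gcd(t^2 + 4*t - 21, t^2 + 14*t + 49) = t + 7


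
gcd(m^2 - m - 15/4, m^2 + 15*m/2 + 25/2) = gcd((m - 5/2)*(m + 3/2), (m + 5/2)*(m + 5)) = 1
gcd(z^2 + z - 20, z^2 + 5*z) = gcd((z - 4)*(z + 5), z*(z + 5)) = z + 5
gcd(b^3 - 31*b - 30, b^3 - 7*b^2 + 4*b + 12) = b^2 - 5*b - 6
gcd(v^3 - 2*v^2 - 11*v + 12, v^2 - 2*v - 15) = v + 3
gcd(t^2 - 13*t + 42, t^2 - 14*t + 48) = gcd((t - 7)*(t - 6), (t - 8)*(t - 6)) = t - 6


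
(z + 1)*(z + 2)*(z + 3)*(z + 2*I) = z^4 + 6*z^3 + 2*I*z^3 + 11*z^2 + 12*I*z^2 + 6*z + 22*I*z + 12*I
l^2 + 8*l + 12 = (l + 2)*(l + 6)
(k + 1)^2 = k^2 + 2*k + 1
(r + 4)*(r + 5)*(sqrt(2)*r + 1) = sqrt(2)*r^3 + r^2 + 9*sqrt(2)*r^2 + 9*r + 20*sqrt(2)*r + 20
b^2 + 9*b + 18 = (b + 3)*(b + 6)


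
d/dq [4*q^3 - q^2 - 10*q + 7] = 12*q^2 - 2*q - 10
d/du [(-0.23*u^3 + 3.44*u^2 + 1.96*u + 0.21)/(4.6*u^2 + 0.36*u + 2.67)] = (-1.058*u^4 - 0.165600000000001*u^3 - 9.6199*u^2 + 16.4376*u + 5.1576)/(21.16*u^4 + 3.312*u^3 + 24.6936*u^2 + 1.9224*u + 7.1289)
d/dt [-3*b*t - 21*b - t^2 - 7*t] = -3*b - 2*t - 7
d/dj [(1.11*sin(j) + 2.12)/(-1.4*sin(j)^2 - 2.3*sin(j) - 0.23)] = 0.189035916824197*(1.554*sin(j)^2 + 5.936*sin(j) + 4.6207)*cos(j)/(0.608695652173913*sin(j)^2 + 1.0*sin(j) + 0.1)^2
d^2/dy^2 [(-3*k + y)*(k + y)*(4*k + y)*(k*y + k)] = 2*k*(-11*k^2 + 6*k*y + 2*k + 6*y^2 + 3*y)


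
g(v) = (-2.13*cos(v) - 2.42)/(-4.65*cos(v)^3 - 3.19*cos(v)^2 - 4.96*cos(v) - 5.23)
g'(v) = (-2.13*cos(v) - 2.42)*(-13.95*sin(v)*cos(v)^2 - 6.38*sin(v)*cos(v) - 4.96*sin(v))/(-4.65*cos(v)^3 - 3.19*cos(v)^2 - 4.96*cos(v) - 5.23)^2 + 2.13*sin(v)/(-4.65*cos(v)^3 - 3.19*cos(v)^2 - 4.96*cos(v) - 5.23)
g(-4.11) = 0.47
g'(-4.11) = 0.19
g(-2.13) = 0.46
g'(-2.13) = -0.12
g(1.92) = 0.45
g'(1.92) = -0.03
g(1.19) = 0.41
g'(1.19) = 0.20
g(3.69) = 1.40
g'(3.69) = -13.80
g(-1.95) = 0.45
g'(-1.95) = 0.02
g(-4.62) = 0.46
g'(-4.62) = -0.01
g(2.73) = -2.17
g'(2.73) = 47.44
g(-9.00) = -3.03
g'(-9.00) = -90.24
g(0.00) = 0.25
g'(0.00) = 0.00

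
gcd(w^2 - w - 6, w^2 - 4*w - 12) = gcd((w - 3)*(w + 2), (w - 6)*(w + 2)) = w + 2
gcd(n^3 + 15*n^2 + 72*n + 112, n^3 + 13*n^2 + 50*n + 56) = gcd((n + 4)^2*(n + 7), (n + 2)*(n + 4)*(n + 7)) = n^2 + 11*n + 28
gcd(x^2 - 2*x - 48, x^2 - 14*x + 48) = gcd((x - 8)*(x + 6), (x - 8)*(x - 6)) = x - 8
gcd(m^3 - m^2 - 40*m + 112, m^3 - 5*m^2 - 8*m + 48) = m^2 - 8*m + 16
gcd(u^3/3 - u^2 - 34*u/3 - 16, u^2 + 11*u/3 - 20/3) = 1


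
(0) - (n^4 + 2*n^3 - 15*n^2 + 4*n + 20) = -n^4 - 2*n^3 + 15*n^2 - 4*n - 20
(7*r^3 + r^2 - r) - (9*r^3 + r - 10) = -2*r^3 + r^2 - 2*r + 10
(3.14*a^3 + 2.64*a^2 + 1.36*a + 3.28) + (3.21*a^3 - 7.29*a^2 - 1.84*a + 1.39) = 6.35*a^3 - 4.65*a^2 - 0.48*a + 4.67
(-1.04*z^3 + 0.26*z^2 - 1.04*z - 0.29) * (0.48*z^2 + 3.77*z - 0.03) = -0.4992*z^5 - 3.796*z^4 + 0.5122*z^3 - 4.0678*z^2 - 1.0621*z + 0.0087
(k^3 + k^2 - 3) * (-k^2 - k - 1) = -k^5 - 2*k^4 - 2*k^3 + 2*k^2 + 3*k + 3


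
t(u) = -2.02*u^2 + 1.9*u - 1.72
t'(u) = 1.9 - 4.04*u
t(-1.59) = -9.85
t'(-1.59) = 8.32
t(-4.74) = -56.11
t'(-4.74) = 21.05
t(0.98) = -1.80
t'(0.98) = -2.06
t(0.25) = -1.37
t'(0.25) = 0.89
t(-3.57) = -34.25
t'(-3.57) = 16.32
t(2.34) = -8.33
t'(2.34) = -7.55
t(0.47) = -1.27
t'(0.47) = 0.00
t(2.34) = -8.33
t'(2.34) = -7.55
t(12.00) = -269.80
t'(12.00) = -46.58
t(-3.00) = -25.60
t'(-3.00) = 14.02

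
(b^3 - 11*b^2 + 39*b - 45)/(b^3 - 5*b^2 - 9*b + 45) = (b - 3)/(b + 3)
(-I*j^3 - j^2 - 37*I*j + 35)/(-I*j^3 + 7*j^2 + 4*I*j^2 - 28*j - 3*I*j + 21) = (j^3 - I*j^2 + 37*j + 35*I)/(j^3 + j^2*(-4 + 7*I) + j*(3 - 28*I) + 21*I)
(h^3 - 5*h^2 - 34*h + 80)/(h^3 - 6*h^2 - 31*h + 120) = (h - 2)/(h - 3)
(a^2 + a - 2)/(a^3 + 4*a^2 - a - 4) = (a + 2)/(a^2 + 5*a + 4)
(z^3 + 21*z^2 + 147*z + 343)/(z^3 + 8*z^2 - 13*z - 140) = (z^2 + 14*z + 49)/(z^2 + z - 20)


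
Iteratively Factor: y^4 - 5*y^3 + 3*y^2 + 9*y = (y + 1)*(y^3 - 6*y^2 + 9*y) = y*(y + 1)*(y^2 - 6*y + 9) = y*(y - 3)*(y + 1)*(y - 3)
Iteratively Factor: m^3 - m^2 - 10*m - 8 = (m + 2)*(m^2 - 3*m - 4) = (m + 1)*(m + 2)*(m - 4)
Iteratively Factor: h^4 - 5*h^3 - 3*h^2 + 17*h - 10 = (h - 5)*(h^3 - 3*h + 2) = (h - 5)*(h - 1)*(h^2 + h - 2) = (h - 5)*(h - 1)^2*(h + 2)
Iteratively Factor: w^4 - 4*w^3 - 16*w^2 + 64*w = (w - 4)*(w^3 - 16*w) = w*(w - 4)*(w^2 - 16) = w*(w - 4)^2*(w + 4)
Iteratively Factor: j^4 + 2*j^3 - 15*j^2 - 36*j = (j + 3)*(j^3 - j^2 - 12*j) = j*(j + 3)*(j^2 - j - 12) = j*(j - 4)*(j + 3)*(j + 3)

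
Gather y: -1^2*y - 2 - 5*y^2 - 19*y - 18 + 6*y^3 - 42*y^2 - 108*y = 6*y^3 - 47*y^2 - 128*y - 20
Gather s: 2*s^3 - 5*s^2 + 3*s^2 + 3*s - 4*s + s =2*s^3 - 2*s^2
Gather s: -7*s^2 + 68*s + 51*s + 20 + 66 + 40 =-7*s^2 + 119*s + 126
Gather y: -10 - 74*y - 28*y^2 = -28*y^2 - 74*y - 10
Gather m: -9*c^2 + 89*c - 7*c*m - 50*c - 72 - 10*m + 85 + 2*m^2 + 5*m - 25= -9*c^2 + 39*c + 2*m^2 + m*(-7*c - 5) - 12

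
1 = 1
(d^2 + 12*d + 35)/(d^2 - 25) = (d + 7)/(d - 5)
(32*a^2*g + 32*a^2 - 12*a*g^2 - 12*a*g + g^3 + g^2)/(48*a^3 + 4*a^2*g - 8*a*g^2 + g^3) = (8*a*g + 8*a - g^2 - g)/(12*a^2 + 4*a*g - g^2)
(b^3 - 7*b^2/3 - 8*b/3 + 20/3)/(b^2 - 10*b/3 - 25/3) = (b^2 - 4*b + 4)/(b - 5)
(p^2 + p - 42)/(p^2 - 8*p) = (p^2 + p - 42)/(p*(p - 8))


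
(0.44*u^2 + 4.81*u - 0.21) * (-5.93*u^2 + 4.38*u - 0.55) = -2.6092*u^4 - 26.5961*u^3 + 22.0711*u^2 - 3.5653*u + 0.1155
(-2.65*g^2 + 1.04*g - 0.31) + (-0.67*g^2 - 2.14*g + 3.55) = -3.32*g^2 - 1.1*g + 3.24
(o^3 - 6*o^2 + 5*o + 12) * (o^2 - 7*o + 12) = o^5 - 13*o^4 + 59*o^3 - 95*o^2 - 24*o + 144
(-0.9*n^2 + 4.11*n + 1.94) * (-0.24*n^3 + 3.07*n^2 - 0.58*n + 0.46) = 0.216*n^5 - 3.7494*n^4 + 12.6741*n^3 + 3.158*n^2 + 0.7654*n + 0.8924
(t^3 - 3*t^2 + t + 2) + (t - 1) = t^3 - 3*t^2 + 2*t + 1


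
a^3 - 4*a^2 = a^2*(a - 4)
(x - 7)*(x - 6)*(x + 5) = x^3 - 8*x^2 - 23*x + 210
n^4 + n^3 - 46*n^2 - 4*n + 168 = (n - 6)*(n - 2)*(n + 2)*(n + 7)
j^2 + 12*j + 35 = (j + 5)*(j + 7)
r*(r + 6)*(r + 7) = r^3 + 13*r^2 + 42*r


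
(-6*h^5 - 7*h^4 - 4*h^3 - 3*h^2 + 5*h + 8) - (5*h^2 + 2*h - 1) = -6*h^5 - 7*h^4 - 4*h^3 - 8*h^2 + 3*h + 9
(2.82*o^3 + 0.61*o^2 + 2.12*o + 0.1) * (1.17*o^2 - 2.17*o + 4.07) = 3.2994*o^5 - 5.4057*o^4 + 12.6341*o^3 - 2.0007*o^2 + 8.4114*o + 0.407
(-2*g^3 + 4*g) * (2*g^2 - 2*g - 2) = -4*g^5 + 4*g^4 + 12*g^3 - 8*g^2 - 8*g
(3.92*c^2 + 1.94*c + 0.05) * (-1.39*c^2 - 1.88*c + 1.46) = -5.4488*c^4 - 10.0662*c^3 + 2.0065*c^2 + 2.7384*c + 0.073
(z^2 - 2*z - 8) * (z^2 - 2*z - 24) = z^4 - 4*z^3 - 28*z^2 + 64*z + 192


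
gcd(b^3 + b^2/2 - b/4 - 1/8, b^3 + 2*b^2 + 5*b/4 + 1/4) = b^2 + b + 1/4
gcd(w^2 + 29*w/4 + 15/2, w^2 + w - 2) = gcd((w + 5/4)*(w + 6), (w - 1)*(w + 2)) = 1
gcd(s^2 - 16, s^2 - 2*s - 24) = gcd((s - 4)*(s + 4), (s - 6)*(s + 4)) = s + 4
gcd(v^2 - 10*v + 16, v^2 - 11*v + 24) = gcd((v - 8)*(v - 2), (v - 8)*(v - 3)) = v - 8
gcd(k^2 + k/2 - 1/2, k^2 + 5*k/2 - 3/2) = k - 1/2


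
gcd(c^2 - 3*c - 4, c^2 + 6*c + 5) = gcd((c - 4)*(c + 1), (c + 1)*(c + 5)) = c + 1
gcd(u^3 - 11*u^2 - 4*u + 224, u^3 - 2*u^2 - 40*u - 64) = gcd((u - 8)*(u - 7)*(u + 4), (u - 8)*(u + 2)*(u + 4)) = u^2 - 4*u - 32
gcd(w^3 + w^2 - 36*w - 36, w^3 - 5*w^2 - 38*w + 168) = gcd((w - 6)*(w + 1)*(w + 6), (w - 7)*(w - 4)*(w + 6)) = w + 6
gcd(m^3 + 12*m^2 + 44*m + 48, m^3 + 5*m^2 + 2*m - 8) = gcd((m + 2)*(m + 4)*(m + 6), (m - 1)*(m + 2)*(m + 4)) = m^2 + 6*m + 8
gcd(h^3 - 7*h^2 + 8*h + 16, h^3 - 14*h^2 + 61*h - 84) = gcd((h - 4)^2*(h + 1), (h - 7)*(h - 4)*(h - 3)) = h - 4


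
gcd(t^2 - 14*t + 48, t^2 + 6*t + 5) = 1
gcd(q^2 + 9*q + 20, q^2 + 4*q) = q + 4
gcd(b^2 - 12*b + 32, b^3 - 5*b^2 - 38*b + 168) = b - 4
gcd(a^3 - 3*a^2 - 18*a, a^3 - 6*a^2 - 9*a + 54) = a^2 - 3*a - 18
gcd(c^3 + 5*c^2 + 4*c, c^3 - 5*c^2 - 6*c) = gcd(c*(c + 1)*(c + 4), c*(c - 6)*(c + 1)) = c^2 + c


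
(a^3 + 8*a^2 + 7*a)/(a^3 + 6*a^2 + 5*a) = (a + 7)/(a + 5)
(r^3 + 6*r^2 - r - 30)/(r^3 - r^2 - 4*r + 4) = (r^2 + 8*r + 15)/(r^2 + r - 2)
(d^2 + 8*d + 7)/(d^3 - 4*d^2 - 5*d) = (d + 7)/(d*(d - 5))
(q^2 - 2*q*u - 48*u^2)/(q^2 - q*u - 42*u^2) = (q - 8*u)/(q - 7*u)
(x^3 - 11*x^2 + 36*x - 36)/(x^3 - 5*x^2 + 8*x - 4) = (x^2 - 9*x + 18)/(x^2 - 3*x + 2)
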